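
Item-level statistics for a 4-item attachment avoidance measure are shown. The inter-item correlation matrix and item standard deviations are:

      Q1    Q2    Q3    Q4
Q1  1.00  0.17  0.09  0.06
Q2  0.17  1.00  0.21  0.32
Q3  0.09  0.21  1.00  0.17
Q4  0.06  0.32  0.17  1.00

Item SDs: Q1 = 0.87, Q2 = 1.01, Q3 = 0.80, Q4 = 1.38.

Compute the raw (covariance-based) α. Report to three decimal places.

Σσ²ᵢ = 0.87² + 1.01² + 0.80² + 1.38² = 4.3214
Covariances σ_ij = r_ij · s_i · s_j:
  σ(Q1,Q2) = 0.17 × 0.87 × 1.01 = 0.1494
  σ(Q1,Q3) = 0.09 × 0.87 × 0.80 = 0.0626
  σ(Q1,Q4) = 0.06 × 0.87 × 1.38 = 0.0720
  σ(Q2,Q3) = 0.21 × 1.01 × 0.80 = 0.1697
  σ(Q2,Q4) = 0.32 × 1.01 × 1.38 = 0.4460
  σ(Q3,Q4) = 0.17 × 0.80 × 1.38 = 0.1877
σ²_T = Σσ²ᵢ + 2·Σσ_ij = 4.3214 + 2 × 1.0874 = 6.4962
α = (4/3)·(1 − 4.3214/6.4962) = 0.446

α = 0.446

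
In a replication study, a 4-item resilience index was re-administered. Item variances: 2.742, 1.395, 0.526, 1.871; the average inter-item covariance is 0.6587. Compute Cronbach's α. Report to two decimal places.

ΣVar(i) = 2.742 + 1.395 + 0.526 + 1.871 = 6.534
Sum of the 6 distinct covariances = 6 × 0.6587 = 3.9522
σ²_total = ΣVar(i) + 2·Σcov = 6.534 + 2 × 3.9522 = 14.4384
α = (4/3)·(1 − 6.534/14.4384) = 0.73

Cronbach's α = 0.73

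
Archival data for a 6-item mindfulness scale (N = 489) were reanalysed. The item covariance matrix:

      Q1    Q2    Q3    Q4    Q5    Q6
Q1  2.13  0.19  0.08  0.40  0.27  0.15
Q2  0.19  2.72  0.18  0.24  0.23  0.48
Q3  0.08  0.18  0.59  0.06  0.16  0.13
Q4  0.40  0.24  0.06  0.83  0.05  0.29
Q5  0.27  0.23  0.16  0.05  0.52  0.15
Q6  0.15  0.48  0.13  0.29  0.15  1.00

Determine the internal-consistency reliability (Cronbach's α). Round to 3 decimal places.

ΣVar(i) = 2.13 + 2.72 + 0.59 + 0.83 + 0.52 + 1.00 = 7.79
Sum of off-diagonal covariances = 3.06
σ²_T = 7.79 + 2 × 3.06 = 13.91
α = (k/(k−1))·(1 − ΣVar(i)/σ²_T) = (6/5)·(1 − 7.79/13.91) = 0.528

Cronbach's α = 0.528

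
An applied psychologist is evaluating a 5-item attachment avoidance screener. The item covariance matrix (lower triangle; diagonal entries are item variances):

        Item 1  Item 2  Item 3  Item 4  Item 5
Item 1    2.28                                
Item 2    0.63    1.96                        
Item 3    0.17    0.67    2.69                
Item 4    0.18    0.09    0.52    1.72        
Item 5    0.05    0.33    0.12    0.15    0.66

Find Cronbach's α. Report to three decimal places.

α = 0.481

Σσ²ᵢ = 2.28 + 1.96 + 2.69 + 1.72 + 0.66 = 9.31
Σ_{i<j} σ_ij = 2.91
total variance = 9.31 + 2 × 2.91 = 15.13
α = (k/(k−1))·(1 − Σσ²ᵢ/total variance) = (5/4)·(1 − 9.31/15.13) = 0.481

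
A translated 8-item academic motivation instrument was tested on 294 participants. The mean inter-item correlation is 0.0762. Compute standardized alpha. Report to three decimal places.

Standardized α = k·r̄ / (1 + (k−1)·r̄) = 8 × 0.0762 / (1 + 7 × 0.0762)
  = 0.6096 / 1.5334 = 0.398

standardized alpha = 0.398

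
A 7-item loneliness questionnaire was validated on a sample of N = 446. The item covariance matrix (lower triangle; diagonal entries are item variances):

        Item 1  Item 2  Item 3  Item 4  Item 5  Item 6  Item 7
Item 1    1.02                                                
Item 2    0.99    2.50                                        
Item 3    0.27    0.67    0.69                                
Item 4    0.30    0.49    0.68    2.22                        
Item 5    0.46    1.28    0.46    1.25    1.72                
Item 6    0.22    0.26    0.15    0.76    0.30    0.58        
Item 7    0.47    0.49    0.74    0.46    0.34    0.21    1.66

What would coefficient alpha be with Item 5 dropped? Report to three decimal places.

α = 0.747

Remaining items: Item 1, Item 2, Item 3, Item 4, Item 6, Item 7 (k = 6).
Σσᵢ² = 1.02 + 2.50 + 0.69 + 2.22 + 0.58 + 1.66 = 8.67
σ²_T = 8.67 + 2 × 7.16 = 22.99
α (item deleted) = (6/5)·(1 − 8.67/22.99) = 0.747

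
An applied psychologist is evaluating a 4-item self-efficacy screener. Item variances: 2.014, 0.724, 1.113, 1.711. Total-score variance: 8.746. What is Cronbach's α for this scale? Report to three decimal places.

Σσ²ᵢ = 2.014 + 0.724 + 1.113 + 1.711 = 5.562
α = (k/(k−1))·(1 − Σσ²ᵢ/σ²_total) = (4/3)·(1 − 5.562/8.746) = 0.485

α = 0.485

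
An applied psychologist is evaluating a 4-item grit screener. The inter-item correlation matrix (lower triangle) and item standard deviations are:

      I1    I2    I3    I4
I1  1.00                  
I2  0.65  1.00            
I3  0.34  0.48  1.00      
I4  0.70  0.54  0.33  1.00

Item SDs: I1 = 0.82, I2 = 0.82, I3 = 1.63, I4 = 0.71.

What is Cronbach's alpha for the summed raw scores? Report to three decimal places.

Σσ²ᵢ = 0.82² + 0.82² + 1.63² + 0.71² = 4.5058
Covariances σ_ij = r_ij · s_i · s_j:
  σ(I1,I2) = 0.65 × 0.82 × 0.82 = 0.4371
  σ(I1,I3) = 0.34 × 0.82 × 1.63 = 0.4544
  σ(I1,I4) = 0.70 × 0.82 × 0.71 = 0.4075
  σ(I2,I3) = 0.48 × 0.82 × 1.63 = 0.6416
  σ(I2,I4) = 0.54 × 0.82 × 0.71 = 0.3144
  σ(I3,I4) = 0.33 × 1.63 × 0.71 = 0.3819
σ²_T = Σσ²ᵢ + 2·Σσ_ij = 4.5058 + 2 × 2.6369 = 9.7796
α = (4/3)·(1 − 4.5058/9.7796) = 0.719

Cronbach's alpha = 0.719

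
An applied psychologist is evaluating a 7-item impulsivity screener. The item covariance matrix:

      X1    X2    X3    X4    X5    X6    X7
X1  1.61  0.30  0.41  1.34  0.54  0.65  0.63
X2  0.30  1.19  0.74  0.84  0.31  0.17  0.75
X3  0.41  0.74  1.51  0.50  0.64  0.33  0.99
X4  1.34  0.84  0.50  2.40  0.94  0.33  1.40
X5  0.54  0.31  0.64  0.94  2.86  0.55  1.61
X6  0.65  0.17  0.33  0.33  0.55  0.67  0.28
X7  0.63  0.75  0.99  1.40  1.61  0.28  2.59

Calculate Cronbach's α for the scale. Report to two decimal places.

Cronbach's α = 0.80

sum of item variances = 1.61 + 1.19 + 1.51 + 2.40 + 2.86 + 0.67 + 2.59 = 12.83
Σ_{i<j} σ_ij = 14.25
total variance = 12.83 + 2 × 14.25 = 41.33
α = (k/(k−1))·(1 − sum of item variances/total variance) = (7/6)·(1 − 12.83/41.33) = 0.80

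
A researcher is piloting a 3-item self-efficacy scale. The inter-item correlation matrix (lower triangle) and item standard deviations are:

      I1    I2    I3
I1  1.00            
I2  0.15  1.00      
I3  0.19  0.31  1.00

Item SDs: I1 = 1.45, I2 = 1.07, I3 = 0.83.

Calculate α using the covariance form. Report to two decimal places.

α = 0.41

Σσ²ᵢ = 1.45² + 1.07² + 0.83² = 3.9363
Covariances σ_ij = r_ij · s_i · s_j:
  σ(I1,I2) = 0.15 × 1.45 × 1.07 = 0.2327
  σ(I1,I3) = 0.19 × 1.45 × 0.83 = 0.2287
  σ(I2,I3) = 0.31 × 1.07 × 0.83 = 0.2753
σ²_T = Σσ²ᵢ + 2·Σσ_ij = 3.9363 + 2 × 0.7367 = 5.4097
α = (3/2)·(1 − 3.9363/5.4097) = 0.41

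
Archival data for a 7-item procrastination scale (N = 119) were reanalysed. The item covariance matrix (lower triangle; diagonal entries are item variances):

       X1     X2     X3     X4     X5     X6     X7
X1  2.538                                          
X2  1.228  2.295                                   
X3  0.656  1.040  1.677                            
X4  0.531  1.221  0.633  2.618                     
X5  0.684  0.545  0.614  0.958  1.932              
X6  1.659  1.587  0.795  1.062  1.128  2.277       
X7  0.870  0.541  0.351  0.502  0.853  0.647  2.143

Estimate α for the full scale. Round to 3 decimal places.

ΣVar(i) = 2.538 + 2.295 + 1.677 + 2.618 + 1.932 + 2.277 + 2.143 = 15.480
Sum of the distinct covariances = 18.105
total variance = 15.480 + 2 × 18.105 = 51.690
α = (k/(k−1))·(1 − ΣVar(i)/total variance) = (7/6)·(1 − 15.480/51.690) = 0.817

α = 0.817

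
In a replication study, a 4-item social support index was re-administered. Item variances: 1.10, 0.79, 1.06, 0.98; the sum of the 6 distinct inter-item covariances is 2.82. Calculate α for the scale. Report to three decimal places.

α = 0.786

sum of item variances = 1.10 + 0.79 + 1.06 + 0.98 = 3.93
Sum of distinct covariances = 2.82
σ²_T = sum of item variances + 2·Σcov = 3.93 + 2 × 2.82 = 9.57
α = (4/3)·(1 − 3.93/9.57) = 0.786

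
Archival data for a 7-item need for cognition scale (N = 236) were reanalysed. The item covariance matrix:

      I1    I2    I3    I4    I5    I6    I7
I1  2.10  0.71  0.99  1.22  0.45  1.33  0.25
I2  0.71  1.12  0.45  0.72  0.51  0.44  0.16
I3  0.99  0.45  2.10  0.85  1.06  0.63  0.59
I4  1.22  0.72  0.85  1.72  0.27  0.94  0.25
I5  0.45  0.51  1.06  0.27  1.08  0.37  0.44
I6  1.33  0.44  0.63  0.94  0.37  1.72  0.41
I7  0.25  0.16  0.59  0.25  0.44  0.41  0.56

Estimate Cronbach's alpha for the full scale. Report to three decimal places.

Cronbach's alpha = 0.834

ΣVar(i) = 2.10 + 1.12 + 2.10 + 1.72 + 1.08 + 1.72 + 0.56 = 10.40
Σ_{i<j} σ_ij = 13.04
σ²_total = 10.40 + 2 × 13.04 = 36.48
α = (k/(k−1))·(1 − ΣVar(i)/σ²_total) = (7/6)·(1 − 10.40/36.48) = 0.834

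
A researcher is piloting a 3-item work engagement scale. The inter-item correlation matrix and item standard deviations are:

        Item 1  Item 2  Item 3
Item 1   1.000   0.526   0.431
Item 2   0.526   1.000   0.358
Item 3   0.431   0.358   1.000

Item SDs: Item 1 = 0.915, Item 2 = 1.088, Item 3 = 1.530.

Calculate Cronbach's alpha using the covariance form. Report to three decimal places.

α = 0.662

Σσ²ᵢ = 0.915² + 1.088² + 1.530² = 4.3619
Covariances σ_ij = r_ij · s_i · s_j:
  σ(Item 1,Item 2) = 0.526 × 0.915 × 1.088 = 0.5236
  σ(Item 1,Item 3) = 0.431 × 0.915 × 1.530 = 0.6034
  σ(Item 2,Item 3) = 0.358 × 1.088 × 1.530 = 0.5959
σ²_T = Σσ²ᵢ + 2·Σσ_ij = 4.3619 + 2 × 1.7229 = 7.8077
α = (3/2)·(1 − 4.3619/7.8077) = 0.662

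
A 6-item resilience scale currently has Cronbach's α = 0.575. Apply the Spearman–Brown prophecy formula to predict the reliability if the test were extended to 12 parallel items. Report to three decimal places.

predicted reliability = 0.730

Length factor m = 12/6 = 2.0000
α' = m·α / (1 + (m−1)·α)
   = 12/6 × 0.575 / (1 + (12/6 − 1) × 0.575)
   = 1.1500 / 1.5750 = 0.730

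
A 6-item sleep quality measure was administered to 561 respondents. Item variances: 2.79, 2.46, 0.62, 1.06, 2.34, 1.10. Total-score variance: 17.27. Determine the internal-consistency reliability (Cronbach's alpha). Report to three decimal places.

ΣVar(i) = 2.79 + 2.46 + 0.62 + 1.06 + 2.34 + 1.10 = 10.37
α = (k/(k−1))·(1 − ΣVar(i)/total variance) = (6/5)·(1 − 10.37/17.27) = 0.479

α = 0.479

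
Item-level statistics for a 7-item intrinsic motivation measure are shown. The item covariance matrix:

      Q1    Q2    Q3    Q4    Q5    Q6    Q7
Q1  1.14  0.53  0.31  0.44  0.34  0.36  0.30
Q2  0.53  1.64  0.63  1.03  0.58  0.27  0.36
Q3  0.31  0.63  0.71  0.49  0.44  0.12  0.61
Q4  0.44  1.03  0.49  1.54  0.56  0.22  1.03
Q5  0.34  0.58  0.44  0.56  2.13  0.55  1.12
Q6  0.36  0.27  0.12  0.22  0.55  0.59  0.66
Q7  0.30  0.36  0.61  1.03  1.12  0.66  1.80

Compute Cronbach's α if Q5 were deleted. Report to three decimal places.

Remaining items: Q1, Q2, Q3, Q4, Q6, Q7 (k = 6).
sum of item variances = 1.14 + 1.64 + 0.71 + 1.54 + 0.59 + 1.80 = 7.42
σ²_T = 7.42 + 2 × 7.36 = 22.14
α (item deleted) = (6/5)·(1 − 7.42/22.14) = 0.798

α = 0.798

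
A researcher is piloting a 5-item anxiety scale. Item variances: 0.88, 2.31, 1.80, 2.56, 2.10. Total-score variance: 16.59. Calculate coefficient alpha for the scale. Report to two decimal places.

α = 0.52

Σσᵢ² = 0.88 + 2.31 + 1.80 + 2.56 + 2.10 = 9.65
α = (k/(k−1))·(1 − Σσᵢ²/σ²_total) = (5/4)·(1 − 9.65/16.59) = 0.52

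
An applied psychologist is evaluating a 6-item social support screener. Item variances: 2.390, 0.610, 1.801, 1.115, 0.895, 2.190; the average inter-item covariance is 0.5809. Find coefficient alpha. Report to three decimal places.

sum of item variances = 2.390 + 0.610 + 1.801 + 1.115 + 0.895 + 2.190 = 9.001
Sum of the 15 distinct covariances = 15 × 0.5809 = 8.7135
total variance = sum of item variances + 2·Σcov = 9.001 + 2 × 8.7135 = 26.4280
α = (6/5)·(1 − 9.001/26.4280) = 0.791

α = 0.791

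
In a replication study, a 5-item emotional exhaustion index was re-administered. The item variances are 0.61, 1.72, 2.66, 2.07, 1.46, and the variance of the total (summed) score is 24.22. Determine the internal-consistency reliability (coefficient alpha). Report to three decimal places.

Σσ²ᵢ = 0.61 + 1.72 + 2.66 + 2.07 + 1.46 = 8.52
α = (k/(k−1))·(1 − Σσ²ᵢ/Var(T)) = (5/4)·(1 − 8.52/24.22) = 0.810

α = 0.810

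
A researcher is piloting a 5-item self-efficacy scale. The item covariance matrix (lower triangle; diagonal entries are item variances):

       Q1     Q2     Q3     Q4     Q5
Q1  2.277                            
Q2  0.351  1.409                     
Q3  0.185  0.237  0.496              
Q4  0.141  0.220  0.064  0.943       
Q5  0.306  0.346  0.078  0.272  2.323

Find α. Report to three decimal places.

sum of item variances = 2.277 + 1.409 + 0.496 + 0.943 + 2.323 = 7.448
Sum of off-diagonal covariances = 2.200
σ²_T = 7.448 + 2 × 2.200 = 11.848
α = (k/(k−1))·(1 − sum of item variances/σ²_T) = (5/4)·(1 − 7.448/11.848) = 0.464

α = 0.464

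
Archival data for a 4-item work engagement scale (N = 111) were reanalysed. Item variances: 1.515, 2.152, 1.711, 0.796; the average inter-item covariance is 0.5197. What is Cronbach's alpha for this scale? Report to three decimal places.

Cronbach's alpha = 0.670

ΣVar(i) = 1.515 + 2.152 + 1.711 + 0.796 = 6.174
Sum of the 6 distinct covariances = 6 × 0.5197 = 3.1182
total variance = ΣVar(i) + 2·Σcov = 6.174 + 2 × 3.1182 = 12.4104
α = (4/3)·(1 − 6.174/12.4104) = 0.670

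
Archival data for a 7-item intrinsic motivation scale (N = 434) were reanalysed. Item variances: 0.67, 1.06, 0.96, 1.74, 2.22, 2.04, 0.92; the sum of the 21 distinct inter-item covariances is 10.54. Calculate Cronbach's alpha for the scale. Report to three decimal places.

Σσ²ᵢ = 0.67 + 1.06 + 0.96 + 1.74 + 2.22 + 2.04 + 0.92 = 9.61
Sum of distinct covariances = 10.54
σ²_T = Σσ²ᵢ + 2·Σcov = 9.61 + 2 × 10.54 = 30.69
α = (7/6)·(1 − 9.61/30.69) = 0.801

α = 0.801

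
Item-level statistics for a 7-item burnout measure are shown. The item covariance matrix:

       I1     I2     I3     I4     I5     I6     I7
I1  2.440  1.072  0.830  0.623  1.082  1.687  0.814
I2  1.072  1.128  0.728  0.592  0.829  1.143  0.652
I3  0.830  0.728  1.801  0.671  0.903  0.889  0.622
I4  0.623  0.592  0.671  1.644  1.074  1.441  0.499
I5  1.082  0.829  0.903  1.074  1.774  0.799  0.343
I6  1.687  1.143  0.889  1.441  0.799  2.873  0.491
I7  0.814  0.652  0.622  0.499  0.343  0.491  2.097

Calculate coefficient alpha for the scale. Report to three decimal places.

coefficient alpha = 0.841

Σσᵢ² = 2.440 + 1.128 + 1.801 + 1.644 + 1.774 + 2.873 + 2.097 = 13.757
Σ_{i<j} σ_ij = 17.784
σ²_total = 13.757 + 2 × 17.784 = 49.325
α = (k/(k−1))·(1 − Σσᵢ²/σ²_total) = (7/6)·(1 − 13.757/49.325) = 0.841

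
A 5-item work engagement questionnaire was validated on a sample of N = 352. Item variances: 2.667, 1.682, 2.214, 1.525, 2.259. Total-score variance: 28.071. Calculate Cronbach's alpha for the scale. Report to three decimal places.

Cronbach's alpha = 0.789

ΣVar(i) = 2.667 + 1.682 + 2.214 + 1.525 + 2.259 = 10.347
α = (k/(k−1))·(1 − ΣVar(i)/σ²_T) = (5/4)·(1 − 10.347/28.071) = 0.789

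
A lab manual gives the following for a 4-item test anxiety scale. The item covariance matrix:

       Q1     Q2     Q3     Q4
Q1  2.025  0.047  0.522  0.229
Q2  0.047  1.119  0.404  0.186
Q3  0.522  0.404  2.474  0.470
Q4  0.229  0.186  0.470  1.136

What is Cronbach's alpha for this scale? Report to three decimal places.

α = 0.473

sum of item variances = 2.025 + 1.119 + 2.474 + 1.136 = 6.754
Sum of off-diagonal covariances = 1.858
σ²_T = 6.754 + 2 × 1.858 = 10.470
α = (k/(k−1))·(1 − sum of item variances/σ²_T) = (4/3)·(1 − 6.754/10.470) = 0.473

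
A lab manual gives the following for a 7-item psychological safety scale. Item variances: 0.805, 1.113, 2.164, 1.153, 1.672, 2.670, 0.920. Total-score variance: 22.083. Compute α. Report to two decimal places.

Σσ²ᵢ = 0.805 + 1.113 + 2.164 + 1.153 + 1.672 + 2.670 + 0.920 = 10.497
α = (k/(k−1))·(1 − Σσ²ᵢ/total variance) = (7/6)·(1 − 10.497/22.083) = 0.61

α = 0.61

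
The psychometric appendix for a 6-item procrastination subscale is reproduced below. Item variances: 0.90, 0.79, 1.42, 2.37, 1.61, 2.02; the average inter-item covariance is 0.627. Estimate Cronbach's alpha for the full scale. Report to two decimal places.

Σσ²ᵢ = 0.90 + 0.79 + 1.42 + 2.37 + 1.61 + 2.02 = 9.11
Sum of the 15 distinct covariances = 15 × 0.627 = 9.405
σ²_total = Σσ²ᵢ + 2·Σcov = 9.11 + 2 × 9.405 = 27.920
α = (6/5)·(1 − 9.11/27.920) = 0.81

α = 0.81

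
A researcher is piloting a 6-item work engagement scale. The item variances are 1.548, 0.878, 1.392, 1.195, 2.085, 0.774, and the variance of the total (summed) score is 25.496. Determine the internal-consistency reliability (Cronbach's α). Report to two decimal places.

Cronbach's α = 0.83

Σσᵢ² = 1.548 + 0.878 + 1.392 + 1.195 + 2.085 + 0.774 = 7.872
α = (k/(k−1))·(1 − Σσᵢ²/σ²_T) = (6/5)·(1 − 7.872/25.496) = 0.83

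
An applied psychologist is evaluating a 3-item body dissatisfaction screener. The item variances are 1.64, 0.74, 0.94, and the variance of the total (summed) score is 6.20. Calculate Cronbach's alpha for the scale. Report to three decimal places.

sum of item variances = 1.64 + 0.74 + 0.94 = 3.32
α = (k/(k−1))·(1 − sum of item variances/σ²_total) = (3/2)·(1 − 3.32/6.20) = 0.697

Cronbach's alpha = 0.697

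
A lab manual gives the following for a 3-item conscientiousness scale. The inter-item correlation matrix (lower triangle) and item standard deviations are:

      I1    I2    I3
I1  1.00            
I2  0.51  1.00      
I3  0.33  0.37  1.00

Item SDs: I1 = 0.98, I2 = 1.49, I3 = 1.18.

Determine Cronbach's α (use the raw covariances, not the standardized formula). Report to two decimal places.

Cronbach's α = 0.66

Σσ²ᵢ = 0.98² + 1.49² + 1.18² = 4.5729
Covariances σ_ij = r_ij · s_i · s_j:
  σ(I1,I2) = 0.51 × 0.98 × 1.49 = 0.7447
  σ(I1,I3) = 0.33 × 0.98 × 1.18 = 0.3816
  σ(I2,I3) = 0.37 × 1.49 × 1.18 = 0.6505
σ²_T = Σσ²ᵢ + 2·Σσ_ij = 4.5729 + 2 × 1.7768 = 8.1265
α = (3/2)·(1 − 4.5729/8.1265) = 0.66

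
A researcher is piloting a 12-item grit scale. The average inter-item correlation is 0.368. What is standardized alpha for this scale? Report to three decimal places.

standardized alpha = 0.875

Standardized α = k·r̄ / (1 + (k−1)·r̄) = 12 × 0.368 / (1 + 11 × 0.368)
  = 4.4160 / 5.0480 = 0.875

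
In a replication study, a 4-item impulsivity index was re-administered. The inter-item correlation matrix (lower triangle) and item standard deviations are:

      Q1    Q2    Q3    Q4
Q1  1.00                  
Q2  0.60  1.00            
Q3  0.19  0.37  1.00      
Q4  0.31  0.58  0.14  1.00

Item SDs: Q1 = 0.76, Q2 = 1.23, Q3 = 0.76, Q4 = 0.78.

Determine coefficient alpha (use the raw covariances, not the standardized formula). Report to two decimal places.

Σσ²ᵢ = 0.76² + 1.23² + 0.76² + 0.78² = 3.2765
Covariances σ_ij = r_ij · s_i · s_j:
  σ(Q1,Q2) = 0.60 × 0.76 × 1.23 = 0.5609
  σ(Q1,Q3) = 0.19 × 0.76 × 0.76 = 0.1097
  σ(Q1,Q4) = 0.31 × 0.76 × 0.78 = 0.1838
  σ(Q2,Q3) = 0.37 × 1.23 × 0.76 = 0.3459
  σ(Q2,Q4) = 0.58 × 1.23 × 0.78 = 0.5565
  σ(Q3,Q4) = 0.14 × 0.76 × 0.78 = 0.0830
σ²_T = Σσ²ᵢ + 2·Σσ_ij = 3.2765 + 2 × 1.8398 = 6.9561
α = (4/3)·(1 − 3.2765/6.9561) = 0.71

α = 0.71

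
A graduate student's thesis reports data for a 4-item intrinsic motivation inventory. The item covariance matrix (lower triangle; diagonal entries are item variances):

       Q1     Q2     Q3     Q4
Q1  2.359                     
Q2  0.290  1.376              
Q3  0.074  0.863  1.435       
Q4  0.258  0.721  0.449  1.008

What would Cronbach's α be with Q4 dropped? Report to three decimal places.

Remaining items: Q1, Q2, Q3 (k = 3).
sum of item variances = 2.359 + 1.376 + 1.435 = 5.170
σ²_T = 5.170 + 2 × 1.227 = 7.624
α (item deleted) = (3/2)·(1 − 5.170/7.624) = 0.483

α = 0.483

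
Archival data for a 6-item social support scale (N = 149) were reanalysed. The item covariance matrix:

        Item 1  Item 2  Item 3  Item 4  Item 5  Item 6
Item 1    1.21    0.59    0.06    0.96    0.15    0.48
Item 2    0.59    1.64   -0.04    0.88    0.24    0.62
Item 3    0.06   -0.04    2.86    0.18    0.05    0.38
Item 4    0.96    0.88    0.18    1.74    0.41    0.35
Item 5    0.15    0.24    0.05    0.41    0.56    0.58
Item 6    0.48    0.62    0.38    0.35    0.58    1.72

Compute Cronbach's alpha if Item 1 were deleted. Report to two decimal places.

Remaining items: Item 2, Item 3, Item 4, Item 5, Item 6 (k = 5).
Σσᵢ² = 1.64 + 2.86 + 1.74 + 0.56 + 1.72 = 8.52
σ²_total = 8.52 + 2 × 3.65 = 15.82
α (item deleted) = (5/4)·(1 − 8.52/15.82) = 0.58

Cronbach's alpha = 0.58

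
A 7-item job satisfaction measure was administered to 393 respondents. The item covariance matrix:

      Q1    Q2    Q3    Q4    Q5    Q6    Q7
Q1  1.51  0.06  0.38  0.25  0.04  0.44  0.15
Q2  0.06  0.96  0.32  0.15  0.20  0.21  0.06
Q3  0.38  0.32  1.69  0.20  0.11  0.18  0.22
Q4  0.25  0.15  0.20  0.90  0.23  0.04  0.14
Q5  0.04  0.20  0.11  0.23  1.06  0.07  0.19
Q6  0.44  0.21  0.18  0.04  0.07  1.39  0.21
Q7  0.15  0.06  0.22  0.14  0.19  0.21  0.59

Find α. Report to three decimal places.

α = 0.569

sum of item variances = 1.51 + 0.96 + 1.69 + 0.90 + 1.06 + 1.39 + 0.59 = 8.10
Σ_{i<j} σ_ij = 3.85
σ²_T = 8.10 + 2 × 3.85 = 15.80
α = (k/(k−1))·(1 − sum of item variances/σ²_T) = (7/6)·(1 − 8.10/15.80) = 0.569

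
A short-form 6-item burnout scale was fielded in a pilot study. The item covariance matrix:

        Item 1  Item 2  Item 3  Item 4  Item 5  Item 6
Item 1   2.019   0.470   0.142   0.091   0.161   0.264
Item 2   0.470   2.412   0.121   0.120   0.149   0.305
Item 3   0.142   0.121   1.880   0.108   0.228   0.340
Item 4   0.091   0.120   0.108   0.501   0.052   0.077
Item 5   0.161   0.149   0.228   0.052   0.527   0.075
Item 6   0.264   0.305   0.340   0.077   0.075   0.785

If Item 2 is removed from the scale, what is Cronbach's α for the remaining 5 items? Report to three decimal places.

Remaining items: Item 1, Item 3, Item 4, Item 5, Item 6 (k = 5).
Σσ²ᵢ = 2.019 + 1.880 + 0.501 + 0.527 + 0.785 = 5.712
σ²_T = 5.712 + 2 × 1.538 = 8.788
α (item deleted) = (5/4)·(1 − 5.712/8.788) = 0.438

Cronbach's α = 0.438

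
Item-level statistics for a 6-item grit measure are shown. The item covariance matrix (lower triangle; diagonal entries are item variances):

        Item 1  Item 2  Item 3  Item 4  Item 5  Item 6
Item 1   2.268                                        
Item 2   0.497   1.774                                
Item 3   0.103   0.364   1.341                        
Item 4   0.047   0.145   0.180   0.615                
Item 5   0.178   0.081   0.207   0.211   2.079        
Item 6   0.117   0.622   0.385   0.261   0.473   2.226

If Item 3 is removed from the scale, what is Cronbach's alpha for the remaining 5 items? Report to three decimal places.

Remaining items: Item 1, Item 2, Item 4, Item 5, Item 6 (k = 5).
Σσᵢ² = 2.268 + 1.774 + 0.615 + 2.079 + 2.226 = 8.962
σ²_T = 8.962 + 2 × 2.632 = 14.226
α (item deleted) = (5/4)·(1 − 8.962/14.226) = 0.463

Cronbach's alpha = 0.463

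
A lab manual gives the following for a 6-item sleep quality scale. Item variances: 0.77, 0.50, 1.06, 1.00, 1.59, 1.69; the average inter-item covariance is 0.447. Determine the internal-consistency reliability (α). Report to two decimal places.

sum of item variances = 0.77 + 0.50 + 1.06 + 1.00 + 1.59 + 1.69 = 6.61
Sum of the 15 distinct covariances = 15 × 0.447 = 6.705
Var(T) = sum of item variances + 2·Σcov = 6.61 + 2 × 6.705 = 20.020
α = (6/5)·(1 − 6.61/20.020) = 0.80

α = 0.80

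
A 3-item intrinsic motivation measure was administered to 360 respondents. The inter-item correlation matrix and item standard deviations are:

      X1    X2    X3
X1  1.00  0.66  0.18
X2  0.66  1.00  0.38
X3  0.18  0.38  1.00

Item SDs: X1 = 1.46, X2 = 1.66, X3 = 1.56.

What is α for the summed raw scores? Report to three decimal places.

Σσ²ᵢ = 1.46² + 1.66² + 1.56² = 7.3208
Covariances σ_ij = r_ij · s_i · s_j:
  σ(X1,X2) = 0.66 × 1.46 × 1.66 = 1.5996
  σ(X1,X3) = 0.18 × 1.46 × 1.56 = 0.4100
  σ(X2,X3) = 0.38 × 1.66 × 1.56 = 0.9840
σ²_T = Σσ²ᵢ + 2·Σσ_ij = 7.3208 + 2 × 2.9936 = 13.3080
α = (3/2)·(1 − 7.3208/13.3080) = 0.675

α = 0.675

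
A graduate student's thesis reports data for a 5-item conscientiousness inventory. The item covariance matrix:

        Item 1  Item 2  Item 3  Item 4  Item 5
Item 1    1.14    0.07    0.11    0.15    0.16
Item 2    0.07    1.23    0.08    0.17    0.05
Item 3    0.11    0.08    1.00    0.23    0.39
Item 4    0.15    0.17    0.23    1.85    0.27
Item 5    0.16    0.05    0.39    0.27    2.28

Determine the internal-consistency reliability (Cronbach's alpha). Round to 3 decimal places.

Σσ²ᵢ = 1.14 + 1.23 + 1.00 + 1.85 + 2.28 = 7.50
Sum of the distinct covariances = 1.68
σ²_total = 7.50 + 2 × 1.68 = 10.86
α = (k/(k−1))·(1 − Σσ²ᵢ/σ²_total) = (5/4)·(1 − 7.50/10.86) = 0.387

Cronbach's alpha = 0.387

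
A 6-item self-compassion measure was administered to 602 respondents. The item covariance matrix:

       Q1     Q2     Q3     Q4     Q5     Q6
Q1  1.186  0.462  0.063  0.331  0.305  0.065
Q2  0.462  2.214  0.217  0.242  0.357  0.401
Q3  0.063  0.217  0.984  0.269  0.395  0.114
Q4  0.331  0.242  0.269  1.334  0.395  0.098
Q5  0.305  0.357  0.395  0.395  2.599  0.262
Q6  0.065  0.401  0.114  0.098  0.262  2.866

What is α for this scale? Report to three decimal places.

Σσ²ᵢ = 1.186 + 2.214 + 0.984 + 1.334 + 2.599 + 2.866 = 11.183
Sum of the distinct covariances = 3.976
total variance = 11.183 + 2 × 3.976 = 19.135
α = (k/(k−1))·(1 − Σσ²ᵢ/total variance) = (6/5)·(1 − 11.183/19.135) = 0.499

α = 0.499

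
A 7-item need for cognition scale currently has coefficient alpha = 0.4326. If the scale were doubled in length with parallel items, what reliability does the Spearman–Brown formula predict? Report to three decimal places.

Length factor m = 2
α' = m·α / (1 + (m−1)·α)
   = 2 × 0.4326 / (1 + (2 − 1) × 0.4326)
   = 0.8652 / 1.4326 = 0.604

predicted reliability = 0.604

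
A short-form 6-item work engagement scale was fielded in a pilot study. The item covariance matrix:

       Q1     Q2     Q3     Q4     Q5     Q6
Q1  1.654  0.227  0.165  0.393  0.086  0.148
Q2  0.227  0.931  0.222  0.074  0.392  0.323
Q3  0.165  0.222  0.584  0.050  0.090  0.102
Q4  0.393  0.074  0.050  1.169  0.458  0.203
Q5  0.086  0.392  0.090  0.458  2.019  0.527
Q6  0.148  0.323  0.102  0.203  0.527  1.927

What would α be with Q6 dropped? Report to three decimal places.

α = 0.505

Remaining items: Q1, Q2, Q3, Q4, Q5 (k = 5).
sum of item variances = 1.654 + 0.931 + 0.584 + 1.169 + 2.019 = 6.357
total variance = 6.357 + 2 × 2.157 = 10.671
α (item deleted) = (5/4)·(1 − 6.357/10.671) = 0.505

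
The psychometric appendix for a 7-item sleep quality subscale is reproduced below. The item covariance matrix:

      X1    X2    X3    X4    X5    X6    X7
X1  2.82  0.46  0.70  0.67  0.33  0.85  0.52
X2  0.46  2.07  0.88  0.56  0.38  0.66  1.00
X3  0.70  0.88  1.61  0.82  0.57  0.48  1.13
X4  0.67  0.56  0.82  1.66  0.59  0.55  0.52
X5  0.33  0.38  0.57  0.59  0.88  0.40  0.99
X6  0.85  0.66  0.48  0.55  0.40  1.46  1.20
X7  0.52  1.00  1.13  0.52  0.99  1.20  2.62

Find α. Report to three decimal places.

α = 0.799

sum of item variances = 2.82 + 2.07 + 1.61 + 1.66 + 0.88 + 1.46 + 2.62 = 13.12
Sum of off-diagonal covariances = 14.26
Var(T) = 13.12 + 2 × 14.26 = 41.64
α = (k/(k−1))·(1 − sum of item variances/Var(T)) = (7/6)·(1 − 13.12/41.64) = 0.799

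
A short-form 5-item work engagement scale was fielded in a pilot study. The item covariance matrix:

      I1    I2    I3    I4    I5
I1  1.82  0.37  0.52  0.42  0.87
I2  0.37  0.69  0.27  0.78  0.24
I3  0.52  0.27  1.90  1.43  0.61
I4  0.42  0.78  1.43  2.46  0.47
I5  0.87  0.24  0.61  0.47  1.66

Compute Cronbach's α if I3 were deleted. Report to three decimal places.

Cronbach's α = 0.650

Remaining items: I1, I2, I4, I5 (k = 4).
ΣVar(i) = 1.82 + 0.69 + 2.46 + 1.66 = 6.63
total variance = 6.63 + 2 × 3.15 = 12.93
α (item deleted) = (4/3)·(1 − 6.63/12.93) = 0.650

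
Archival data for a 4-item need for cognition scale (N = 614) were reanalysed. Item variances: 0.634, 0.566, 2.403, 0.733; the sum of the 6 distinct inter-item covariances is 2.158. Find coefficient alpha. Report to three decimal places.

coefficient alpha = 0.665

Σσᵢ² = 0.634 + 0.566 + 2.403 + 0.733 = 4.336
Sum of distinct covariances = 2.158
total variance = Σσᵢ² + 2·Σcov = 4.336 + 2 × 2.158 = 8.652
α = (4/3)·(1 − 4.336/8.652) = 0.665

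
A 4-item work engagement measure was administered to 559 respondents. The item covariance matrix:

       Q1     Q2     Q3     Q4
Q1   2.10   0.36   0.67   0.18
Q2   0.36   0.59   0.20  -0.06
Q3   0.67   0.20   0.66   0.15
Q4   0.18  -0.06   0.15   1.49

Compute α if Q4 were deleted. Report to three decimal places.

Remaining items: Q1, Q2, Q3 (k = 3).
ΣVar(i) = 2.10 + 0.59 + 0.66 = 3.35
σ²_T = 3.35 + 2 × 1.23 = 5.81
α (item deleted) = (3/2)·(1 − 3.35/5.81) = 0.635

α = 0.635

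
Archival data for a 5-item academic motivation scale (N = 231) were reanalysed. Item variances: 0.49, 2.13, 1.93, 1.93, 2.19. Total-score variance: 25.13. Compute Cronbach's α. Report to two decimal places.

Σσ²ᵢ = 0.49 + 2.13 + 1.93 + 1.93 + 2.19 = 8.67
α = (k/(k−1))·(1 − Σσ²ᵢ/total variance) = (5/4)·(1 − 8.67/25.13) = 0.82

Cronbach's α = 0.82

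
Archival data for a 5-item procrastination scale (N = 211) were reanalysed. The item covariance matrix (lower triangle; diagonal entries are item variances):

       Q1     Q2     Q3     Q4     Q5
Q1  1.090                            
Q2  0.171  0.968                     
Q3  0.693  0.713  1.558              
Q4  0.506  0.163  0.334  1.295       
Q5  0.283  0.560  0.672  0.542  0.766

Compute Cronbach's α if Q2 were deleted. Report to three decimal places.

Cronbach's α = 0.750

Remaining items: Q1, Q3, Q4, Q5 (k = 4).
Σσ²ᵢ = 1.090 + 1.558 + 1.295 + 0.766 = 4.709
total variance = 4.709 + 2 × 3.030 = 10.769
α (item deleted) = (4/3)·(1 − 4.709/10.769) = 0.750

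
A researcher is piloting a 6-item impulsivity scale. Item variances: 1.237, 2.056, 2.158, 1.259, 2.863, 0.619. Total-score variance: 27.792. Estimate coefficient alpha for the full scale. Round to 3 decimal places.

ΣVar(i) = 1.237 + 2.056 + 2.158 + 1.259 + 2.863 + 0.619 = 10.192
α = (k/(k−1))·(1 − ΣVar(i)/Var(T)) = (6/5)·(1 − 10.192/27.792) = 0.760

coefficient alpha = 0.760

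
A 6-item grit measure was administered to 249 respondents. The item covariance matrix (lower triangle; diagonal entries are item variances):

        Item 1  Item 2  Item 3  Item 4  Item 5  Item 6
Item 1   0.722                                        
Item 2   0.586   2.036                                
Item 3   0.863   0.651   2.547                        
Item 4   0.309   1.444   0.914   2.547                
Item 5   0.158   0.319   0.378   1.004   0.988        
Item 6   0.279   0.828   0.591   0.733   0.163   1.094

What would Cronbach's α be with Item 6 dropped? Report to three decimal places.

Remaining items: Item 1, Item 2, Item 3, Item 4, Item 5 (k = 5).
Σσ²ᵢ = 0.722 + 2.036 + 2.547 + 2.547 + 0.988 = 8.840
σ²_total = 8.840 + 2 × 6.626 = 22.092
α (item deleted) = (5/4)·(1 − 8.840/22.092) = 0.750

Cronbach's α = 0.750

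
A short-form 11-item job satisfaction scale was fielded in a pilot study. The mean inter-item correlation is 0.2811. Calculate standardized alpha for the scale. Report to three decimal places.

α = 0.811

Standardized α = k·r̄ / (1 + (k−1)·r̄) = 11 × 0.2811 / (1 + 10 × 0.2811)
  = 3.0921 / 3.8110 = 0.811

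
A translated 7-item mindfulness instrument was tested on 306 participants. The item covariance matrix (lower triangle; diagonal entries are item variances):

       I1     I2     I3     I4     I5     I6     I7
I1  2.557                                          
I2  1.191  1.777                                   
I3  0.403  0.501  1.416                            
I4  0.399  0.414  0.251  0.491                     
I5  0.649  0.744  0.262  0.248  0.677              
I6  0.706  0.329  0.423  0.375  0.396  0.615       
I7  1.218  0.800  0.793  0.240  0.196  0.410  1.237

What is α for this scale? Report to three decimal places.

sum of item variances = 2.557 + 1.777 + 1.416 + 0.491 + 0.677 + 0.615 + 1.237 = 8.770
Σ_{i<j} σ_ij = 10.948
Var(T) = 8.770 + 2 × 10.948 = 30.666
α = (k/(k−1))·(1 − sum of item variances/Var(T)) = (7/6)·(1 − 8.770/30.666) = 0.833

α = 0.833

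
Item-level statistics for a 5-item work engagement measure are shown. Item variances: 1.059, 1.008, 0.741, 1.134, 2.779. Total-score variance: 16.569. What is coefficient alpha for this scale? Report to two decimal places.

α = 0.74

ΣVar(i) = 1.059 + 1.008 + 0.741 + 1.134 + 2.779 = 6.721
α = (k/(k−1))·(1 − ΣVar(i)/σ²_T) = (5/4)·(1 − 6.721/16.569) = 0.74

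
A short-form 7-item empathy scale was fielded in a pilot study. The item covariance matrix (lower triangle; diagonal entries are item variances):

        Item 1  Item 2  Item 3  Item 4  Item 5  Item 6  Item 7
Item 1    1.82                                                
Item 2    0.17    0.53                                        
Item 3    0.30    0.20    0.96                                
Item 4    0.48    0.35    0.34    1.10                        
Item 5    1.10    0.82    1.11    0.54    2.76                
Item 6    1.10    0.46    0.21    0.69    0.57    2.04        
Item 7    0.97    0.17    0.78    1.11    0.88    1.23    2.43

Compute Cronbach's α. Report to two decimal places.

Σσᵢ² = 1.82 + 0.53 + 0.96 + 1.10 + 2.76 + 2.04 + 2.43 = 11.64
Σ_{i<j} σ_ij = 13.58
σ²_T = 11.64 + 2 × 13.58 = 38.80
α = (k/(k−1))·(1 − Σσᵢ²/σ²_T) = (7/6)·(1 − 11.64/38.80) = 0.82

α = 0.82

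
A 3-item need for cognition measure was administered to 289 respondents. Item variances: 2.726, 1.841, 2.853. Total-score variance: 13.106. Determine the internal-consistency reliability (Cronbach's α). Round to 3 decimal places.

α = 0.651

sum of item variances = 2.726 + 1.841 + 2.853 = 7.420
α = (k/(k−1))·(1 − sum of item variances/total variance) = (3/2)·(1 − 7.420/13.106) = 0.651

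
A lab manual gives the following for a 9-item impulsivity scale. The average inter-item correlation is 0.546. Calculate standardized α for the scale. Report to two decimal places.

Standardized α = k·r̄ / (1 + (k−1)·r̄) = 9 × 0.546 / (1 + 8 × 0.546)
  = 4.9140 / 5.3680 = 0.92

standardized α = 0.92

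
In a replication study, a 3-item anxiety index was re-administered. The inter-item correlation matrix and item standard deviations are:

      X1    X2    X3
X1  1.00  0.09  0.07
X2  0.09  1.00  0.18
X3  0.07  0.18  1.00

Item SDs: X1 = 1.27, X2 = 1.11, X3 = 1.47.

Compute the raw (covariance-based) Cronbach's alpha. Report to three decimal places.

α = 0.271

Σσ²ᵢ = 1.27² + 1.11² + 1.47² = 5.0059
Covariances σ_ij = r_ij · s_i · s_j:
  σ(X1,X2) = 0.09 × 1.27 × 1.11 = 0.1269
  σ(X1,X3) = 0.07 × 1.27 × 1.47 = 0.1307
  σ(X2,X3) = 0.18 × 1.11 × 1.47 = 0.2937
σ²_T = Σσ²ᵢ + 2·Σσ_ij = 5.0059 + 2 × 0.5513 = 6.1085
α = (3/2)·(1 − 5.0059/6.1085) = 0.271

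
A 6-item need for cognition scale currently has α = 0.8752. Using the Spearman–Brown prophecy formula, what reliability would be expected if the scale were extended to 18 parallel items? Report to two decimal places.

predicted reliability = 0.95

Length factor m = 18/6 = 3.0000
α' = m·α / (1 + (m−1)·α)
   = 18/6 × 0.8752 / (1 + (18/6 − 1) × 0.8752)
   = 2.6256 / 2.7504 = 0.95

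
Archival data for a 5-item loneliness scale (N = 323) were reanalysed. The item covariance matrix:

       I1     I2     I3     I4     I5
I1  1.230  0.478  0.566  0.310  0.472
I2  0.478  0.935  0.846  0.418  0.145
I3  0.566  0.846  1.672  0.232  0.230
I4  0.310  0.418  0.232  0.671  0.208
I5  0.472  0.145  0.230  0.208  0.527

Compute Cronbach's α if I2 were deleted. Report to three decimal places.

Remaining items: I1, I3, I4, I5 (k = 4).
Σσᵢ² = 1.230 + 1.672 + 0.671 + 0.527 = 4.100
total variance = 4.100 + 2 × 2.018 = 8.136
α (item deleted) = (4/3)·(1 − 4.100/8.136) = 0.661

Cronbach's α = 0.661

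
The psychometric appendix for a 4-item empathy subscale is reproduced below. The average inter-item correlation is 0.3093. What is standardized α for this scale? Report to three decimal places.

Standardized α = k·r̄ / (1 + (k−1)·r̄) = 4 × 0.3093 / (1 + 3 × 0.3093)
  = 1.2372 / 1.9279 = 0.642

α = 0.642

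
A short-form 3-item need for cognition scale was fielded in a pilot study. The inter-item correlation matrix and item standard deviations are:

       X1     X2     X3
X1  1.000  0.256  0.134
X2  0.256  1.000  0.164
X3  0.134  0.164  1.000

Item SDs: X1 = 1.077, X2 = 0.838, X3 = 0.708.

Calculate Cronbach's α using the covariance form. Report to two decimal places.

Σσ²ᵢ = 1.077² + 0.838² + 0.708² = 2.3634
Covariances σ_ij = r_ij · s_i · s_j:
  σ(X1,X2) = 0.256 × 1.077 × 0.838 = 0.2310
  σ(X1,X3) = 0.134 × 1.077 × 0.708 = 0.1022
  σ(X2,X3) = 0.164 × 0.838 × 0.708 = 0.0973
σ²_T = Σσ²ᵢ + 2·Σσ_ij = 2.3634 + 2 × 0.4305 = 3.2244
α = (3/2)·(1 − 2.3634/3.2244) = 0.40

α = 0.40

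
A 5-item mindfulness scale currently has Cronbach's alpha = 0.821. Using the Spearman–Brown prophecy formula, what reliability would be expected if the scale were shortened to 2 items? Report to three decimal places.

predicted reliability = 0.647

Length factor m = 2/5 = 0.4000
α' = m·α / (1 − (1−m)·α)
   = 2/5 × 0.821 / (1 − (1 − 2/5) × 0.821)
   = 0.3284 / 0.5074 = 0.647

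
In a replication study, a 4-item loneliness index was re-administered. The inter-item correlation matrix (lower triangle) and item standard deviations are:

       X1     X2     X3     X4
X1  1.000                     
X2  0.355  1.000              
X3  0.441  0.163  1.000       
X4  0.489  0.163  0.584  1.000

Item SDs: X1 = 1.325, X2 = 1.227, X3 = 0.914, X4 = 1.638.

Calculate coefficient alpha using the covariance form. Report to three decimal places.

α = 0.683

Σσ²ᵢ = 1.325² + 1.227² + 0.914² + 1.638² = 6.7796
Covariances σ_ij = r_ij · s_i · s_j:
  σ(X1,X2) = 0.355 × 1.325 × 1.227 = 0.5772
  σ(X1,X3) = 0.441 × 1.325 × 0.914 = 0.5341
  σ(X1,X4) = 0.489 × 1.325 × 1.638 = 1.0613
  σ(X2,X3) = 0.163 × 1.227 × 0.914 = 0.1828
  σ(X2,X4) = 0.163 × 1.227 × 1.638 = 0.3276
  σ(X3,X4) = 0.584 × 0.914 × 1.638 = 0.8743
σ²_T = Σσ²ᵢ + 2·Σσ_ij = 6.7796 + 2 × 3.5573 = 13.8942
α = (4/3)·(1 − 6.7796/13.8942) = 0.683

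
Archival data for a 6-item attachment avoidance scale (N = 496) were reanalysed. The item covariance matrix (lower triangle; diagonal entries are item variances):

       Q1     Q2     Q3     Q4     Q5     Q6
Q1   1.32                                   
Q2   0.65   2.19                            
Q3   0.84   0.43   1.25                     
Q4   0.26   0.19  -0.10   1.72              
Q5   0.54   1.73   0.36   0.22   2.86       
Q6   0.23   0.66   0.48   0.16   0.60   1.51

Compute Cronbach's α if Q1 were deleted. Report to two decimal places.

Remaining items: Q2, Q3, Q4, Q5, Q6 (k = 5).
Σσ²ᵢ = 2.19 + 1.25 + 1.72 + 2.86 + 1.51 = 9.53
total variance = 9.53 + 2 × 4.73 = 18.99
α (item deleted) = (5/4)·(1 − 9.53/18.99) = 0.62

α = 0.62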